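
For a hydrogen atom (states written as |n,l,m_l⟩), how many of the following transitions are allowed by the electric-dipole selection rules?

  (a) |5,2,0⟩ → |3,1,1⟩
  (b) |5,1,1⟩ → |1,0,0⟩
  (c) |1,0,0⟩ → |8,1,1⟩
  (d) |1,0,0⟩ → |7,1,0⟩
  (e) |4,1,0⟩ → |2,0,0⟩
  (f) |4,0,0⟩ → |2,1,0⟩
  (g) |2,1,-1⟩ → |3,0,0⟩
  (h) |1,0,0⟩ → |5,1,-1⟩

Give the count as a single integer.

8

(a) allowed
(b) allowed
(c) allowed
(d) allowed
(e) allowed
(f) allowed
(g) allowed
(h) allowed
Total allowed: 8 of 8.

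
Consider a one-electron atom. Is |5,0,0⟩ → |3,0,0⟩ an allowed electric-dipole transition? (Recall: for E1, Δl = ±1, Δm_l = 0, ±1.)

forbidden

Δl = 0 − 0 = +0; the E1 rule Δl = ±1 is ✗.
Δm_l = 0 − (0) = +0. E1 requires Δm_l = 0, ±1: ✓.
The transition is electric-dipole forbidden.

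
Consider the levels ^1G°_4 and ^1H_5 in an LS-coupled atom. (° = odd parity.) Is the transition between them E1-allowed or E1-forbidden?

allowed

Parity must change: odd → even — passes.
ΔS = 0: S: 0 → 0 — passes.
ΔL = 0, ±1 (not L=0↔0): L: 4 → 5, ΔL = +1 — passes.
ΔJ = 0, ±1 (not J=0↔0): J: 4 → 5, ΔJ = +1 — passes.
All four E1 rules are satisfied.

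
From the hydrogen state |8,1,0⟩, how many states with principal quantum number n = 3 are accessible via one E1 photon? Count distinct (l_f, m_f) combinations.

E1 requires Δl = ±1, so l_f ∈ {0, 2}; with 0 ≤ l_f ≤ n_f−1 = 2, the allowed l_f values are {0, 2}.
For l_f = 0: m_f ∈ {m_i−1, m_i, m_i+1} ∩ [−0, 0] = {0} → 1 state.
For l_f = 2: m_f ∈ {m_i−1, m_i, m_i+1} ∩ [−2, 2] = {-1, 0, 1} → 3 states.
Total: 4.

4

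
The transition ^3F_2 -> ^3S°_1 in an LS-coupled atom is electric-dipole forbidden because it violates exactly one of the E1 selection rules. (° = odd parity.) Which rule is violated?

the ΔL = 0, ±1 rule

Initial level: S=1, L=3, J=2, parity even. Final level: S=1, L=0, J=1, parity odd.
Parity must change: even → odd — ok.
ΔS = 0: S: 1 → 1 — ok.
ΔL = 0, ±1 (not L=0↔0): L: 3 → 0, ΔL = -3 — fails.
ΔJ = 0, ±1 (not J=0↔0): J: 2 → 1, ΔJ = -1 — ok.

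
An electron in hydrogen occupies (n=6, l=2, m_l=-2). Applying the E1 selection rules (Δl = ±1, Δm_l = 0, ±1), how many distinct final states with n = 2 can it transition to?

E1 requires Δl = ±1, so l_f ∈ {1, 3}; with 0 ≤ l_f ≤ n_f−1 = 1, the allowed l_f values are {1}.
For l_f = 1: m_f ∈ {m_i−1, m_i, m_i+1} ∩ [−1, 1] = {-1} → 1 state.
Total: 1.

1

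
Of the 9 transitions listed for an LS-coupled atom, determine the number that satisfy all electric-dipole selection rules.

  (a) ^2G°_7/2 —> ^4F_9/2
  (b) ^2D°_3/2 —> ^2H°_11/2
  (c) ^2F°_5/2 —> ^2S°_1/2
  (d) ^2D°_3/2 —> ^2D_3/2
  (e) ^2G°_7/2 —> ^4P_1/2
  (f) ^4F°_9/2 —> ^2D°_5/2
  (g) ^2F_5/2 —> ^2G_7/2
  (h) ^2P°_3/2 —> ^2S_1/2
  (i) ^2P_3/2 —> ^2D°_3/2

3

(a) forbidden (ΔS fails)
(b) forbidden (parity, ΔL, ΔJ fail)
(c) forbidden (parity, ΔL, ΔJ fail)
(d) allowed
(e) forbidden (ΔS, ΔL, ΔJ fail)
(f) forbidden (parity, ΔS, ΔJ fail)
(g) forbidden (parity fails)
(h) allowed
(i) allowed
Total allowed: 3 of 9.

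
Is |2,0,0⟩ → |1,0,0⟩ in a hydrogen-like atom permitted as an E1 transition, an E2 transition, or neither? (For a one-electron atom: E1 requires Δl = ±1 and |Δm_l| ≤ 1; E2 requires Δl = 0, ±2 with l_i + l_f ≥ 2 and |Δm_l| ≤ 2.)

Δl = 0 − 0 = +0; l_i + l_f = 0.
Δm_l = +0.
E1 (Δl = ±1, |Δm_l| ≤ 1): not satisfied.
E2 (Δl = 0,±2, l_i+l_f ≥ 2, |Δm_l| ≤ 2): not satisfied.

neither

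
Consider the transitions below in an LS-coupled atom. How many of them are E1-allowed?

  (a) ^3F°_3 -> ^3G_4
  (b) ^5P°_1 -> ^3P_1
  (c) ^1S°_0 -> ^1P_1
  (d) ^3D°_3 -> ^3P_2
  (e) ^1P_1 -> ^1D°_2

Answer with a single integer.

4

(a) allowed
(b) forbidden (ΔS fails)
(c) allowed
(d) allowed
(e) allowed
Total allowed: 4 of 5.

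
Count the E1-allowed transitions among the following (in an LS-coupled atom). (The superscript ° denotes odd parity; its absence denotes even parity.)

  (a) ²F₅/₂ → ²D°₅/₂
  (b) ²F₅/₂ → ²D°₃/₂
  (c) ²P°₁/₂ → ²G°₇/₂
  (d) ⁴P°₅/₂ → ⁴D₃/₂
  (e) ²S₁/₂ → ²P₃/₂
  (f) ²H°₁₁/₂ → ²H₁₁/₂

4

(a) allowed
(b) allowed
(c) forbidden (parity, ΔL, ΔJ fail)
(d) allowed
(e) forbidden (parity fails)
(f) allowed
Total allowed: 4 of 6.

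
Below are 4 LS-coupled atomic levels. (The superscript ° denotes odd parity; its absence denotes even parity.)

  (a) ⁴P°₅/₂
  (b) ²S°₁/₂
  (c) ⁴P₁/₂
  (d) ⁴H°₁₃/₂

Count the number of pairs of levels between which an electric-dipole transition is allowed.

0

(a)–(b): forbidden (parity, ΔS, ΔJ).
(a)–(c): forbidden (ΔJ).
(a)–(d): forbidden (parity, ΔL, ΔJ).
(b)–(c): forbidden (ΔS).
(b)–(d): forbidden (parity, ΔS, ΔL, ΔJ).
(c)–(d): forbidden (ΔL, ΔJ).
Allowed pairs: 0 of 6.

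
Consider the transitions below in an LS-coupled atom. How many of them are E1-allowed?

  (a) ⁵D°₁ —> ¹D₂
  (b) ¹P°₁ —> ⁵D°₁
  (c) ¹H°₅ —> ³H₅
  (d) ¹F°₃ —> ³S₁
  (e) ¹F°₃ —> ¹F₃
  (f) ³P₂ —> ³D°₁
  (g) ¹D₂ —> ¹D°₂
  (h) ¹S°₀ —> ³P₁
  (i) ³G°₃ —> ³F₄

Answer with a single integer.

(a) forbidden (ΔS fails)
(b) forbidden (parity, ΔS fail)
(c) forbidden (ΔS fails)
(d) forbidden (ΔS, ΔL, ΔJ fail)
(e) allowed
(f) allowed
(g) allowed
(h) forbidden (ΔS fails)
(i) allowed
Total allowed: 4 of 9.

4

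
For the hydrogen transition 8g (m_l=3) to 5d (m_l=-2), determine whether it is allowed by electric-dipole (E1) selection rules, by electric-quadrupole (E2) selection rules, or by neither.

neither

Δl = 2 − 4 = -2; l_i + l_f = 6.
Δm_l = -5.
E1 (Δl = ±1, |Δm_l| ≤ 1): not satisfied.
E2 (Δl = 0,±2, l_i+l_f ≥ 2, |Δm_l| ≤ 2): not satisfied.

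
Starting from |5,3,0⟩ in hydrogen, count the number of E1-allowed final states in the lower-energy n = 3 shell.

3

E1 requires Δl = ±1, so l_f ∈ {2, 4}; with 0 ≤ l_f ≤ n_f−1 = 2, the allowed l_f values are {2}.
For l_f = 2: m_f ∈ {m_i−1, m_i, m_i+1} ∩ [−2, 2] = {-1, 0, 1} → 3 states.
Total: 3.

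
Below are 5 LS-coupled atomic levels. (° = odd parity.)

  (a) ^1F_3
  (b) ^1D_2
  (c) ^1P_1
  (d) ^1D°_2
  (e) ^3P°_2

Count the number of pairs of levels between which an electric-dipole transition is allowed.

3

(a)–(b): forbidden (parity).
(a)–(c): forbidden (parity, ΔL, ΔJ).
(a)–(d): allowed.
(a)–(e): forbidden (ΔS, ΔL).
(b)–(c): forbidden (parity).
(b)–(d): allowed.
(b)–(e): forbidden (ΔS).
(c)–(d): allowed.
(c)–(e): forbidden (ΔS).
(d)–(e): forbidden (parity, ΔS).
Allowed pairs: 3 of 10.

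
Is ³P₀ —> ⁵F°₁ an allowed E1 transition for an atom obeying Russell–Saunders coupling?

forbidden

ΔS = 0: S: 1 → 2 — fails.
ΔL = 0, ±1 (not L=0↔0): L: 1 → 3, ΔL = +2 — fails.
Parity must change: even → odd — passes.
ΔJ = 0, ±1 (not J=0↔0): J: 0 → 1, ΔJ = +1 — passes.
Rule(s) violated: ΔS, ΔL.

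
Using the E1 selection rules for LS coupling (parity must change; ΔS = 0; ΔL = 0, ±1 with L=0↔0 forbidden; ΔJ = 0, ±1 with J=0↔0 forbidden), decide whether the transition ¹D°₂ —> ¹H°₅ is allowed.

forbidden

Parity must change: odd → odd — fails.
ΔS = 0: S: 0 → 0 — passes.
ΔL = 0, ±1 (not L=0↔0): L: 2 → 5, ΔL = +3 — fails.
ΔJ = 0, ±1 (not J=0↔0): J: 2 → 5, ΔJ = +3 — fails.
Rule(s) violated: parity, ΔL, ΔJ.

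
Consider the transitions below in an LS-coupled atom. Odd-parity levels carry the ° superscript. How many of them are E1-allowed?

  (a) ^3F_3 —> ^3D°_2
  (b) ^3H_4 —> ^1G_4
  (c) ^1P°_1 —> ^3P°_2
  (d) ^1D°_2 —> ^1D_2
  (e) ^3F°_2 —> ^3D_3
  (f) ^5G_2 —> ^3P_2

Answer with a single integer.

3

(a) allowed
(b) forbidden (parity, ΔS fail)
(c) forbidden (parity, ΔS fail)
(d) allowed
(e) allowed
(f) forbidden (parity, ΔS, ΔL fail)
Total allowed: 3 of 6.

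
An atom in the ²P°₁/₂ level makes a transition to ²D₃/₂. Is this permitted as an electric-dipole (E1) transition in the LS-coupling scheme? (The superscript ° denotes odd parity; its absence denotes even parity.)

Parity must change: odd → even — passes.
ΔS = 0: S: 1/2 → 1/2 — passes.
ΔL = 0, ±1 (not L=0↔0): L: 1 → 2, ΔL = +1 — passes.
ΔJ = 0, ±1 (not J=0↔0): J: 1/2 → 3/2, ΔJ = +1 — passes.
All four E1 rules are satisfied.

allowed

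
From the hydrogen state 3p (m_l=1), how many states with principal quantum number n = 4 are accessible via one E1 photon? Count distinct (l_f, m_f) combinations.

4

E1 requires Δl = ±1, so l_f ∈ {0, 2}; with 0 ≤ l_f ≤ n_f−1 = 3, the allowed l_f values are {0, 2}.
For l_f = 0: m_f ∈ {m_i−1, m_i, m_i+1} ∩ [−0, 0] = {0} → 1 state.
For l_f = 2: m_f ∈ {m_i−1, m_i, m_i+1} ∩ [−2, 2] = {0, 1, 2} → 3 states.
Total: 4.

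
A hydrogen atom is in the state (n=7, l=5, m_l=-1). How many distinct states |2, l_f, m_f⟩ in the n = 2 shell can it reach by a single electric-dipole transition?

0

E1 requires l_f ∈ {4, 6}, but neither lies in [0, 1], so no final state is reachable.
Total: 0.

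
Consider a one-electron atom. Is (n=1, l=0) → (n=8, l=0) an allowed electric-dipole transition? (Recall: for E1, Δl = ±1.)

Initial l = 0, final l = 0, so Δl = +0. E1 requires Δl = ±1: ✗.
The transition is electric-dipole forbidden.

forbidden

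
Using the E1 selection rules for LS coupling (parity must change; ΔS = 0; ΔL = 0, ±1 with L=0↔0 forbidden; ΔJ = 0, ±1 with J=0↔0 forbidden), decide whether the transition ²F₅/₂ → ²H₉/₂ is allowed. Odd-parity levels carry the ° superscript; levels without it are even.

forbidden

Initial level: S=1/2, L=3, J=5/2, parity even. Final level: S=1/2, L=5, J=9/2, parity even.
Parity must change: even → even — fails.
ΔS = 0: S: 1/2 → 1/2 — passes.
ΔL = 0, ±1 (not L=0↔0): L: 3 → 5, ΔL = +2 — fails.
ΔJ = 0, ±1 (not J=0↔0): J: 5/2 → 9/2, ΔJ = +2 — fails.
Rule(s) violated: parity, ΔL, ΔJ.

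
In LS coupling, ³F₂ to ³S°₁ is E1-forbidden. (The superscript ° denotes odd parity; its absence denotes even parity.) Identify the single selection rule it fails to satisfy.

the ΔL = 0, ±1 rule

Initial level: S=1, L=3, J=2, parity even. Final level: S=1, L=0, J=1, parity odd.
ΔJ = 0, ±1 (not J=0↔0): J: 2 → 1, ΔJ = -1 — passes.
ΔS = 0: S: 1 → 1 — passes.
Parity must change: even → odd — passes.
ΔL = 0, ±1 (not L=0↔0): L: 3 → 0, ΔL = -3 — fails.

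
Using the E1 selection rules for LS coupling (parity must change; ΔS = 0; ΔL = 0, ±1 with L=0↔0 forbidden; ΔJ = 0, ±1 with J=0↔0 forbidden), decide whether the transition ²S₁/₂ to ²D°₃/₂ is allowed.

Reading off the term symbols: S 1/2→1/2, L 0→2, J 1/2→3/2, parity even→odd.
Parity must change: even → odd — ✓.
ΔS = 0: S: 1/2 → 1/2 — ✓.
ΔL = 0, ±1 (not L=0↔0): L: 0 → 2, ΔL = +2 — ✗.
ΔJ = 0, ±1 (not J=0↔0): J: 1/2 → 3/2, ΔJ = +1 — ✓.
Rule(s) violated: ΔL.

forbidden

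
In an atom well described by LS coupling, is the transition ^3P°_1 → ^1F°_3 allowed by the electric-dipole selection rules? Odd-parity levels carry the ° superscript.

Reading off the term symbols: S 1→0, L 1→3, J 1→3, parity odd→odd.
ΔL = 0, ±1 (not L=0↔0): L: 1 → 3, ΔL = +2 — fails.
ΔS = 0: S: 1 → 0 — fails.
Parity must change: odd → odd — fails.
ΔJ = 0, ±1 (not J=0↔0): J: 1 → 3, ΔJ = +2 — fails.
Rule(s) violated: parity, ΔS, ΔL, ΔJ.

forbidden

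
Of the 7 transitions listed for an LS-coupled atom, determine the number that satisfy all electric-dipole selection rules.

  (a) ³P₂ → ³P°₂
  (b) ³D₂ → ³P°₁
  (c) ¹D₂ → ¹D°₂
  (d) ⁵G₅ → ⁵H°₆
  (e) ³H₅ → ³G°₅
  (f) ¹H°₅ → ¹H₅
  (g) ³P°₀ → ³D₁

(a) allowed
(b) allowed
(c) allowed
(d) allowed
(e) allowed
(f) allowed
(g) allowed
Total allowed: 7 of 7.

7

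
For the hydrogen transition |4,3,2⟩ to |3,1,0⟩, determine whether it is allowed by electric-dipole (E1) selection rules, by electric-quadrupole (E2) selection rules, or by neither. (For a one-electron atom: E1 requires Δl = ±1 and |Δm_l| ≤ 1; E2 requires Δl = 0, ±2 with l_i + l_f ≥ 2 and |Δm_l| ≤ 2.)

E2

Δl = 1 − 3 = -2; l_i + l_f = 4.
Δm_l = -2.
E1 (Δl = ±1, |Δm_l| ≤ 1): not satisfied.
E2 (Δl = 0,±2, l_i+l_f ≥ 2, |Δm_l| ≤ 2): satisfied.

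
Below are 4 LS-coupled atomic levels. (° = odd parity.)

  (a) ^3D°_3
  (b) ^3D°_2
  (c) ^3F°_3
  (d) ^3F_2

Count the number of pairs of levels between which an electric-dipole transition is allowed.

(a)–(b): forbidden (parity).
(a)–(c): forbidden (parity).
(a)–(d): allowed.
(b)–(c): forbidden (parity).
(b)–(d): allowed.
(c)–(d): allowed.
Allowed pairs: 3 of 6.

3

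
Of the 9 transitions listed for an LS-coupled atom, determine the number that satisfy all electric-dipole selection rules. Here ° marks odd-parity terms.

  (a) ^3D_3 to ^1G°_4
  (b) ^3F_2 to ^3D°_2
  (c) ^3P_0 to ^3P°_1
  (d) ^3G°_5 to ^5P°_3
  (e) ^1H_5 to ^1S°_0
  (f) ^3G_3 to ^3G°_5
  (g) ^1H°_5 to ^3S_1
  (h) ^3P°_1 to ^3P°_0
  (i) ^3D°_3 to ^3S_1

2

(a) forbidden (ΔS, ΔL fail)
(b) allowed
(c) allowed
(d) forbidden (parity, ΔS, ΔL, ΔJ fail)
(e) forbidden (ΔL, ΔJ fail)
(f) forbidden (ΔJ fails)
(g) forbidden (ΔS, ΔL, ΔJ fail)
(h) forbidden (parity fails)
(i) forbidden (ΔL, ΔJ fail)
Total allowed: 2 of 9.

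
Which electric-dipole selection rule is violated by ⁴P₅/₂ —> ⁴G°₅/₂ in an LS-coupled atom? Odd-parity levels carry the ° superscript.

the ΔL = 0, ±1 rule

Reading off the term symbols: S 3/2→3/2, L 1→4, J 5/2→5/2, parity even→odd.
Parity must change: even → odd — ok.
ΔS = 0: S: 3/2 → 3/2 — ok.
ΔL = 0, ±1 (not L=0↔0): L: 1 → 4, ΔL = +3 — fails.
ΔJ = 0, ±1 (not J=0↔0): J: 5/2 → 5/2, ΔJ = +0 — ok.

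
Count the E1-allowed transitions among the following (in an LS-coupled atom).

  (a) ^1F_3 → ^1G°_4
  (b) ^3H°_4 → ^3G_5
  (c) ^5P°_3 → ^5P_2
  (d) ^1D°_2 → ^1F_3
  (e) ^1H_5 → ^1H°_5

5

(a) allowed
(b) allowed
(c) allowed
(d) allowed
(e) allowed
Total allowed: 5 of 5.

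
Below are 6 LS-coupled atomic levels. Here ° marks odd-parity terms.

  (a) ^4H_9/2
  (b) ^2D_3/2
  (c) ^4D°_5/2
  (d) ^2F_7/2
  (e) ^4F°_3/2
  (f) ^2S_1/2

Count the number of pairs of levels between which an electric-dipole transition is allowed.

(a)–(b): forbidden (parity, ΔS, ΔL, ΔJ).
(a)–(c): forbidden (ΔL, ΔJ).
(a)–(d): forbidden (parity, ΔS, ΔL).
(a)–(e): forbidden (ΔL, ΔJ).
(a)–(f): forbidden (parity, ΔS, ΔL, ΔJ).
(b)–(c): forbidden (ΔS).
(b)–(d): forbidden (parity, ΔJ).
(b)–(e): forbidden (ΔS).
(b)–(f): forbidden (parity, ΔL).
(c)–(d): forbidden (ΔS).
(c)–(e): forbidden (parity).
(c)–(f): forbidden (ΔS, ΔL, ΔJ).
(d)–(e): forbidden (ΔS, ΔJ).
(d)–(f): forbidden (parity, ΔL, ΔJ).
(e)–(f): forbidden (ΔS, ΔL).
Allowed pairs: 0 of 15.

0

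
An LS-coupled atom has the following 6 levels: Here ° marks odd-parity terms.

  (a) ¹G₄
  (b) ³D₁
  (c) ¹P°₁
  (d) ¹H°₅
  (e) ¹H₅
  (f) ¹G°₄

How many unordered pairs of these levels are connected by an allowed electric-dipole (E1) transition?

(a)–(b): forbidden (parity, ΔS, ΔL, ΔJ).
(a)–(c): forbidden (ΔL, ΔJ).
(a)–(d): allowed.
(a)–(e): forbidden (parity).
(a)–(f): allowed.
(b)–(c): forbidden (ΔS).
(b)–(d): forbidden (ΔS, ΔL, ΔJ).
(b)–(e): forbidden (parity, ΔS, ΔL, ΔJ).
(b)–(f): forbidden (ΔS, ΔL, ΔJ).
(c)–(d): forbidden (parity, ΔL, ΔJ).
(c)–(e): forbidden (ΔL, ΔJ).
(c)–(f): forbidden (parity, ΔL, ΔJ).
(d)–(e): allowed.
(d)–(f): forbidden (parity).
(e)–(f): allowed.
Allowed pairs: 4 of 15.

4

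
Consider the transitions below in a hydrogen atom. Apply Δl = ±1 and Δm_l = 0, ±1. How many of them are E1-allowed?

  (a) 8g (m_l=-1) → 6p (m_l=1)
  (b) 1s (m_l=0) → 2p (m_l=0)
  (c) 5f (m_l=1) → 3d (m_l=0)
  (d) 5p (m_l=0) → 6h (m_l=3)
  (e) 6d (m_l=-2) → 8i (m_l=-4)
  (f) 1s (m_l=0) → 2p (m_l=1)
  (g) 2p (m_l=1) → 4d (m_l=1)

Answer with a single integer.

(a) forbidden — Δl = -3 (E1 requires Δl = ±1); Δm_l = +2 (E1 requires Δm_l = 0, ±1)
(b) allowed
(c) allowed
(d) forbidden — Δl = +4 (E1 requires Δl = ±1); Δm_l = +3 (E1 requires Δm_l = 0, ±1)
(e) forbidden — Δl = +4 (E1 requires Δl = ±1); Δm_l = -2 (E1 requires Δm_l = 0, ±1)
(f) allowed
(g) allowed
Total allowed: 4 of 7.

4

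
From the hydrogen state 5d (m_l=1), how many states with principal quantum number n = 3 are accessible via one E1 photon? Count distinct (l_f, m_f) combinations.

2

E1 requires Δl = ±1, so l_f ∈ {1, 3}; with 0 ≤ l_f ≤ n_f−1 = 2, the allowed l_f values are {1}.
For l_f = 1: m_f ∈ {m_i−1, m_i, m_i+1} ∩ [−1, 1] = {0, 1} → 2 states.
Total: 2.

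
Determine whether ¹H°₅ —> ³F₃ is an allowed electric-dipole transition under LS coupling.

forbidden

Initial level: S=0, L=5, J=5, parity odd. Final level: S=1, L=3, J=3, parity even.
Parity must change: odd → even — satisfied.
ΔS = 0: S: 0 → 1 — violated.
ΔL = 0, ±1 (not L=0↔0): L: 5 → 3, ΔL = -2 — violated.
ΔJ = 0, ±1 (not J=0↔0): J: 5 → 3, ΔJ = -2 — violated.
Rule(s) violated: ΔS, ΔL, ΔJ.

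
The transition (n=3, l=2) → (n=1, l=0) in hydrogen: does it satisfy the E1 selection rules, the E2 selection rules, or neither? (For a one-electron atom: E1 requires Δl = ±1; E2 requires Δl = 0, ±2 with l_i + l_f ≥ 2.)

E2

Δl = 0 − 2 = -2; l_i + l_f = 2.
E1 (Δl = ±1): not satisfied.
E2 (Δl = 0,±2, l_i+l_f ≥ 2): satisfied.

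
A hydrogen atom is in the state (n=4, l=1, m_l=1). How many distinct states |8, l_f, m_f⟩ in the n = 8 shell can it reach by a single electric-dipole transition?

4

E1 requires Δl = ±1, so l_f ∈ {0, 2}; with 0 ≤ l_f ≤ n_f−1 = 7, the allowed l_f values are {0, 2}.
For l_f = 0: m_f ∈ {m_i−1, m_i, m_i+1} ∩ [−0, 0] = {0} → 1 state.
For l_f = 2: m_f ∈ {m_i−1, m_i, m_i+1} ∩ [−2, 2] = {0, 1, 2} → 3 states.
Total: 4.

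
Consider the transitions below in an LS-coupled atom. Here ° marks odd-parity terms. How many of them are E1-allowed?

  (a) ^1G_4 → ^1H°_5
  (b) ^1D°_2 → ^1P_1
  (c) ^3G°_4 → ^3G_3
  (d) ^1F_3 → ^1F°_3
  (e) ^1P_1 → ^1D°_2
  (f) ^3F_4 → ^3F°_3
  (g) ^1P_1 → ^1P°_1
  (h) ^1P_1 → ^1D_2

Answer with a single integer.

7

(a) allowed
(b) allowed
(c) allowed
(d) allowed
(e) allowed
(f) allowed
(g) allowed
(h) forbidden (parity fails)
Total allowed: 7 of 8.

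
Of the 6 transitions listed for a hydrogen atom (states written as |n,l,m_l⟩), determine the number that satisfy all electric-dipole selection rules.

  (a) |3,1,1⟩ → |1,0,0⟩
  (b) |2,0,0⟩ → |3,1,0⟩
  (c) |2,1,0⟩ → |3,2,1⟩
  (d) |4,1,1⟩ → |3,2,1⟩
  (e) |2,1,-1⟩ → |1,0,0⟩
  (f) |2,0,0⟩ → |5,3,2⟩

(a) allowed
(b) allowed
(c) allowed
(d) allowed
(e) allowed
(f) forbidden — Δl = +3 (E1 requires Δl = ±1); Δm_l = +2 (E1 requires Δm_l = 0, ±1)
Total allowed: 5 of 6.

5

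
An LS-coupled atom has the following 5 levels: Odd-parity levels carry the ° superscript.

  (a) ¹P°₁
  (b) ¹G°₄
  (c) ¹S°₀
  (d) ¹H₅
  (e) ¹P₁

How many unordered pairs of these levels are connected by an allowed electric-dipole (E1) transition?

(a)–(b): forbidden (parity, ΔL, ΔJ).
(a)–(c): forbidden (parity).
(a)–(d): forbidden (ΔL, ΔJ).
(a)–(e): allowed.
(b)–(c): forbidden (parity, ΔL, ΔJ).
(b)–(d): allowed.
(b)–(e): forbidden (ΔL, ΔJ).
(c)–(d): forbidden (ΔL, ΔJ).
(c)–(e): allowed.
(d)–(e): forbidden (parity, ΔL, ΔJ).
Allowed pairs: 3 of 10.

3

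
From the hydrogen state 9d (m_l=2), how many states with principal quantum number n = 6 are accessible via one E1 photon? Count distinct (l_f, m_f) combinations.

E1 requires Δl = ±1, so l_f ∈ {1, 3}; with 0 ≤ l_f ≤ n_f−1 = 5, the allowed l_f values are {1, 3}.
For l_f = 1: m_f ∈ {m_i−1, m_i, m_i+1} ∩ [−1, 1] = {1} → 1 state.
For l_f = 3: m_f ∈ {m_i−1, m_i, m_i+1} ∩ [−3, 3] = {1, 2, 3} → 3 states.
Total: 4.

4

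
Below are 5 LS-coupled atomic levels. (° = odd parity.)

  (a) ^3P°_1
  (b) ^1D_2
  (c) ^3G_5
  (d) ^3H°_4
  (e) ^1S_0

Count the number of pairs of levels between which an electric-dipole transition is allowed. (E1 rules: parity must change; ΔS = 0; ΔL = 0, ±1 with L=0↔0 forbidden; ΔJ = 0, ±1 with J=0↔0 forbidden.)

1

(a)–(b): forbidden (ΔS).
(a)–(c): forbidden (ΔL, ΔJ).
(a)–(d): forbidden (parity, ΔL, ΔJ).
(a)–(e): forbidden (ΔS).
(b)–(c): forbidden (parity, ΔS, ΔL, ΔJ).
(b)–(d): forbidden (ΔS, ΔL, ΔJ).
(b)–(e): forbidden (parity, ΔL, ΔJ).
(c)–(d): allowed.
(c)–(e): forbidden (parity, ΔS, ΔL, ΔJ).
(d)–(e): forbidden (ΔS, ΔL, ΔJ).
Allowed pairs: 1 of 10.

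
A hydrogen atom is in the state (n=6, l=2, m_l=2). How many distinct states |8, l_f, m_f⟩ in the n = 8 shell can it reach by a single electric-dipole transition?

E1 requires Δl = ±1, so l_f ∈ {1, 3}; with 0 ≤ l_f ≤ n_f−1 = 7, the allowed l_f values are {1, 3}.
For l_f = 1: m_f ∈ {m_i−1, m_i, m_i+1} ∩ [−1, 1] = {1} → 1 state.
For l_f = 3: m_f ∈ {m_i−1, m_i, m_i+1} ∩ [−3, 3] = {1, 2, 3} → 3 states.
Total: 4.

4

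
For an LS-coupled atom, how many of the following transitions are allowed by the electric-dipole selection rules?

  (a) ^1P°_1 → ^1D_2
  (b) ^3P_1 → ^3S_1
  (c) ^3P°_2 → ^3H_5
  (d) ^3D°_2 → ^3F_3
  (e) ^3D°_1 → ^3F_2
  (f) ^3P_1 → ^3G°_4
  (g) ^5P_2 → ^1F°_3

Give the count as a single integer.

3

(a) allowed
(b) forbidden (parity fails)
(c) forbidden (ΔL, ΔJ fail)
(d) allowed
(e) allowed
(f) forbidden (ΔL, ΔJ fail)
(g) forbidden (ΔS, ΔL fail)
Total allowed: 3 of 7.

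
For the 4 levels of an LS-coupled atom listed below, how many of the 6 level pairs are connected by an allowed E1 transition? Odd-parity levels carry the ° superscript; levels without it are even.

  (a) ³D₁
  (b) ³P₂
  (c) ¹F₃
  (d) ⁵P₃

0

(a)–(b): forbidden (parity).
(a)–(c): forbidden (parity, ΔS, ΔJ).
(a)–(d): forbidden (parity, ΔS, ΔJ).
(b)–(c): forbidden (parity, ΔS, ΔL).
(b)–(d): forbidden (parity, ΔS).
(c)–(d): forbidden (parity, ΔS, ΔL).
Allowed pairs: 0 of 6.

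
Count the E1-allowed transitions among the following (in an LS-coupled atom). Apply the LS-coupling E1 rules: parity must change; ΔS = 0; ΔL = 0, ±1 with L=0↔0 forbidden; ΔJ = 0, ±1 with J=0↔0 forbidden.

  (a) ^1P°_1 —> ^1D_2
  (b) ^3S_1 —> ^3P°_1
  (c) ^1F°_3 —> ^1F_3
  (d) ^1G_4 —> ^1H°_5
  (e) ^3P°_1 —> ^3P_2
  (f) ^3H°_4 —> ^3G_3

6

(a) allowed
(b) allowed
(c) allowed
(d) allowed
(e) allowed
(f) allowed
Total allowed: 6 of 6.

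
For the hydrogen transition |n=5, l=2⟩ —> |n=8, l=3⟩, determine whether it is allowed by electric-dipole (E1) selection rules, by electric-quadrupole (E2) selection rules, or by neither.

E1

Δl = 3 − 2 = +1; l_i + l_f = 5.
E1 (Δl = ±1): satisfied.
E2 (Δl = 0,±2, l_i+l_f ≥ 2): not satisfied.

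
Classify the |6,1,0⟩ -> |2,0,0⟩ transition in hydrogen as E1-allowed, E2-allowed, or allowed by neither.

Δl = 0 − 1 = -1; l_i + l_f = 1.
Δm_l = +0.
E1 (Δl = ±1, |Δm_l| ≤ 1): satisfied.
E2 (Δl = 0,±2, l_i+l_f ≥ 2, |Δm_l| ≤ 2): not satisfied.

E1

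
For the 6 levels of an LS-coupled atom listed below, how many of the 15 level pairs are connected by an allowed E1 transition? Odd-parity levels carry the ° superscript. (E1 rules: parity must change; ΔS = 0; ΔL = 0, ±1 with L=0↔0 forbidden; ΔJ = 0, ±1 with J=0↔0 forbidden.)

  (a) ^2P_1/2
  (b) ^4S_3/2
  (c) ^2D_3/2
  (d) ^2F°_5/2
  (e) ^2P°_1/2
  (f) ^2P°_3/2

5

(a)–(b): forbidden (parity, ΔS).
(a)–(c): forbidden (parity).
(a)–(d): forbidden (ΔL, ΔJ).
(a)–(e): allowed.
(a)–(f): allowed.
(b)–(c): forbidden (parity, ΔS, ΔL).
(b)–(d): forbidden (ΔS, ΔL).
(b)–(e): forbidden (ΔS).
(b)–(f): forbidden (ΔS).
(c)–(d): allowed.
(c)–(e): allowed.
(c)–(f): allowed.
(d)–(e): forbidden (parity, ΔL, ΔJ).
(d)–(f): forbidden (parity, ΔL).
(e)–(f): forbidden (parity).
Allowed pairs: 5 of 15.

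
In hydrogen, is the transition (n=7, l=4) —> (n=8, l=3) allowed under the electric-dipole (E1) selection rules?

Initial l = 4, final l = 3, so Δl = -1. E1 requires Δl = ±1: passes.
All E1 selection rules are satisfied.

allowed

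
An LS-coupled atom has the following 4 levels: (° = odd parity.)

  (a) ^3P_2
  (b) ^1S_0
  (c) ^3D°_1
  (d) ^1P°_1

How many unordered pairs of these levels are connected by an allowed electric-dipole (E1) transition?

(a)–(b): forbidden (parity, ΔS, ΔJ).
(a)–(c): allowed.
(a)–(d): forbidden (ΔS).
(b)–(c): forbidden (ΔS, ΔL).
(b)–(d): allowed.
(c)–(d): forbidden (parity, ΔS).
Allowed pairs: 2 of 6.

2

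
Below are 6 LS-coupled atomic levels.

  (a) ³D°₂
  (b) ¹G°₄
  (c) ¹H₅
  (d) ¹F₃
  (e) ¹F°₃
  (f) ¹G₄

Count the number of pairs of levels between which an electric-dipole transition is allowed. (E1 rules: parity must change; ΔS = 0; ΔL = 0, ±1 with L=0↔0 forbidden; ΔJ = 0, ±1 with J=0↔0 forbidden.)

5

(a)–(b): forbidden (parity, ΔS, ΔL, ΔJ).
(a)–(c): forbidden (ΔS, ΔL, ΔJ).
(a)–(d): forbidden (ΔS).
(a)–(e): forbidden (parity, ΔS).
(a)–(f): forbidden (ΔS, ΔL, ΔJ).
(b)–(c): allowed.
(b)–(d): allowed.
(b)–(e): forbidden (parity).
(b)–(f): allowed.
(c)–(d): forbidden (parity, ΔL, ΔJ).
(c)–(e): forbidden (ΔL, ΔJ).
(c)–(f): forbidden (parity).
(d)–(e): allowed.
(d)–(f): forbidden (parity).
(e)–(f): allowed.
Allowed pairs: 5 of 15.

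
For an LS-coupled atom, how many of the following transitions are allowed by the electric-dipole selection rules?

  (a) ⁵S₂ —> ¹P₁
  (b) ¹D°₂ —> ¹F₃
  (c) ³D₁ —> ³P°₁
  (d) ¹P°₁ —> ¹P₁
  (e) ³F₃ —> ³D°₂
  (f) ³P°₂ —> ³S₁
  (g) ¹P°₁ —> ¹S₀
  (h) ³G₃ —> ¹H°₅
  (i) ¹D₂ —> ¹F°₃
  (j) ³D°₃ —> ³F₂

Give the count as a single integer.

8

(a) forbidden (parity, ΔS fail)
(b) allowed
(c) allowed
(d) allowed
(e) allowed
(f) allowed
(g) allowed
(h) forbidden (ΔS, ΔJ fail)
(i) allowed
(j) allowed
Total allowed: 8 of 10.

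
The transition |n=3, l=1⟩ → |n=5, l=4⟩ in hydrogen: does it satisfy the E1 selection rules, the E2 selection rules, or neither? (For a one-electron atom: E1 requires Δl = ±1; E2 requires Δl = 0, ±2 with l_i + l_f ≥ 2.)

neither

Δl = 4 − 1 = +3; l_i + l_f = 5.
E1 (Δl = ±1): not satisfied.
E2 (Δl = 0,±2, l_i+l_f ≥ 2): not satisfied.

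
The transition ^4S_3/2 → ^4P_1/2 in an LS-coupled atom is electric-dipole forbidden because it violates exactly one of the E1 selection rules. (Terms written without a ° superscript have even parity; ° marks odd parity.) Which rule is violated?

Parity must change: even → even — violated.
ΔS = 0: S: 3/2 → 3/2 — satisfied.
ΔL = 0, ±1 (not L=0↔0): L: 0 → 1, ΔL = +1 — satisfied.
ΔJ = 0, ±1 (not J=0↔0): J: 3/2 → 1/2, ΔJ = -1 — satisfied.

parity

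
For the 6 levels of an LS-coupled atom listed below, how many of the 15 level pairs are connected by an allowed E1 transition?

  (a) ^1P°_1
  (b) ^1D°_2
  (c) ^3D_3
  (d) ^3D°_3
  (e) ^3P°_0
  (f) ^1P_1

3

(a)–(b): forbidden (parity).
(a)–(c): forbidden (ΔS, ΔJ).
(a)–(d): forbidden (parity, ΔS, ΔJ).
(a)–(e): forbidden (parity, ΔS).
(a)–(f): allowed.
(b)–(c): forbidden (ΔS).
(b)–(d): forbidden (parity, ΔS).
(b)–(e): forbidden (parity, ΔS, ΔJ).
(b)–(f): allowed.
(c)–(d): allowed.
(c)–(e): forbidden (ΔJ).
(c)–(f): forbidden (parity, ΔS, ΔJ).
(d)–(e): forbidden (parity, ΔJ).
(d)–(f): forbidden (ΔS, ΔJ).
(e)–(f): forbidden (ΔS).
Allowed pairs: 3 of 15.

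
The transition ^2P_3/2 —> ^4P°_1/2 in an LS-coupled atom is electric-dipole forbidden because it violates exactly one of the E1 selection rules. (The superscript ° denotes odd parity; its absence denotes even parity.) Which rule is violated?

Reading off the term symbols: S 1/2→3/2, L 1→1, J 3/2→1/2, parity even→odd.
Parity must change: even → odd — ✓.
ΔS = 0: S: 1/2 → 3/2 — ✗.
ΔL = 0, ±1 (not L=0↔0): L: 1 → 1, ΔL = +0 — ✓.
ΔJ = 0, ±1 (not J=0↔0): J: 3/2 → 1/2, ΔJ = -1 — ✓.

the ΔS = 0 rule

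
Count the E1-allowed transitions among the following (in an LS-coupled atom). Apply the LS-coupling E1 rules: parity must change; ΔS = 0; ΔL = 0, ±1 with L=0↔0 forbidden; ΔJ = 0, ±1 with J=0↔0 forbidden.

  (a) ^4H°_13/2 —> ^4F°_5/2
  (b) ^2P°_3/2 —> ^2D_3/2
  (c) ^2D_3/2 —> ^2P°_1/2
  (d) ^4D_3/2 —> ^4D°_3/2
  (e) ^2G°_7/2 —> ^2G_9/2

(a) forbidden (parity, ΔL, ΔJ fail)
(b) allowed
(c) allowed
(d) allowed
(e) allowed
Total allowed: 4 of 5.

4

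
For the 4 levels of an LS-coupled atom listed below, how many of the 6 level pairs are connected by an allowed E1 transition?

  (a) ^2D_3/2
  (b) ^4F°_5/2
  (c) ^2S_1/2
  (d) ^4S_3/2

(a)–(b): forbidden (ΔS).
(a)–(c): forbidden (parity, ΔL).
(a)–(d): forbidden (parity, ΔS, ΔL).
(b)–(c): forbidden (ΔS, ΔL, ΔJ).
(b)–(d): forbidden (ΔL).
(c)–(d): forbidden (parity, ΔS, ΔL).
Allowed pairs: 0 of 6.

0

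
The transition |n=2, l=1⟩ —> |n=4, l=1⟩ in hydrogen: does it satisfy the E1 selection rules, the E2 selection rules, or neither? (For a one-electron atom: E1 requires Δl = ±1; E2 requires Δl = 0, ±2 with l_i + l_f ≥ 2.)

Δl = 1 − 1 = +0; l_i + l_f = 2.
E1 (Δl = ±1): not satisfied.
E2 (Δl = 0,±2, l_i+l_f ≥ 2): satisfied.

E2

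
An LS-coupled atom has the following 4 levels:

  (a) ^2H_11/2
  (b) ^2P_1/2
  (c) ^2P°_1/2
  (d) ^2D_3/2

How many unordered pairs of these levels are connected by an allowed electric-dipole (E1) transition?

2

(a)–(b): forbidden (parity, ΔL, ΔJ).
(a)–(c): forbidden (ΔL, ΔJ).
(a)–(d): forbidden (parity, ΔL, ΔJ).
(b)–(c): allowed.
(b)–(d): forbidden (parity).
(c)–(d): allowed.
Allowed pairs: 2 of 6.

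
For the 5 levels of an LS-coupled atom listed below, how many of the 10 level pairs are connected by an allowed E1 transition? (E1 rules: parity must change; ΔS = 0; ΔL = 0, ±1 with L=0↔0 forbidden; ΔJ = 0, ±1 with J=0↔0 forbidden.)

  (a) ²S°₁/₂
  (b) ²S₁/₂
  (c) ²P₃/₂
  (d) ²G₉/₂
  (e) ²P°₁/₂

3

(a)–(b): forbidden (ΔL).
(a)–(c): allowed.
(a)–(d): forbidden (ΔL, ΔJ).
(a)–(e): forbidden (parity).
(b)–(c): forbidden (parity).
(b)–(d): forbidden (parity, ΔL, ΔJ).
(b)–(e): allowed.
(c)–(d): forbidden (parity, ΔL, ΔJ).
(c)–(e): allowed.
(d)–(e): forbidden (ΔL, ΔJ).
Allowed pairs: 3 of 10.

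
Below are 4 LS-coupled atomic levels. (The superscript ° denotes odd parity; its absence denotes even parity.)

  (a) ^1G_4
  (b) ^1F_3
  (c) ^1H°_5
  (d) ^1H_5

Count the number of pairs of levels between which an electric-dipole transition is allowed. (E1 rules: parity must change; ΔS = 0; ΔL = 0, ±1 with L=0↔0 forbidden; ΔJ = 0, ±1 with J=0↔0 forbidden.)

(a)–(b): forbidden (parity).
(a)–(c): allowed.
(a)–(d): forbidden (parity).
(b)–(c): forbidden (ΔL, ΔJ).
(b)–(d): forbidden (parity, ΔL, ΔJ).
(c)–(d): allowed.
Allowed pairs: 2 of 6.

2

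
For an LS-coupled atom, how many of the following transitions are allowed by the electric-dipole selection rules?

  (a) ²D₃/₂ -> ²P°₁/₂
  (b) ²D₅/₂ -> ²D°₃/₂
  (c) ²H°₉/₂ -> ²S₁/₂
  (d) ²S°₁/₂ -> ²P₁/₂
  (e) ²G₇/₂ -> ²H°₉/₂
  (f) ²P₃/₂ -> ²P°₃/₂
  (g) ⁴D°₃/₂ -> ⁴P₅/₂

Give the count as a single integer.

(a) allowed
(b) allowed
(c) forbidden (ΔL, ΔJ fail)
(d) allowed
(e) allowed
(f) allowed
(g) allowed
Total allowed: 6 of 7.

6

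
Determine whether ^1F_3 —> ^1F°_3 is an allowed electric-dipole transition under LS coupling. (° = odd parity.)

allowed

Parity must change: even → odd — satisfied.
ΔS = 0: S: 0 → 0 — satisfied.
ΔL = 0, ±1 (not L=0↔0): L: 3 → 3, ΔL = +0 — satisfied.
ΔJ = 0, ±1 (not J=0↔0): J: 3 → 3, ΔJ = +0 — satisfied.
All four E1 rules are satisfied.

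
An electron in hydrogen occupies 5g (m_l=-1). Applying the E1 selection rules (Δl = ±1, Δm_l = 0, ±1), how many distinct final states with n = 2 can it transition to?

E1 requires l_f ∈ {3, 5}, but neither lies in [0, 1], so no final state is reachable.
Total: 0.

0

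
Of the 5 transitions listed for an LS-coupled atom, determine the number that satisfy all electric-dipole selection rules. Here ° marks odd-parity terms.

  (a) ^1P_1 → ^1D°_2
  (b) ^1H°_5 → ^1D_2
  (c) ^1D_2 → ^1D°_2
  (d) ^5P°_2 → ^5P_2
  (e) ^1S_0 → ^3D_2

3

(a) allowed
(b) forbidden (ΔL, ΔJ fail)
(c) allowed
(d) allowed
(e) forbidden (parity, ΔS, ΔL, ΔJ fail)
Total allowed: 3 of 5.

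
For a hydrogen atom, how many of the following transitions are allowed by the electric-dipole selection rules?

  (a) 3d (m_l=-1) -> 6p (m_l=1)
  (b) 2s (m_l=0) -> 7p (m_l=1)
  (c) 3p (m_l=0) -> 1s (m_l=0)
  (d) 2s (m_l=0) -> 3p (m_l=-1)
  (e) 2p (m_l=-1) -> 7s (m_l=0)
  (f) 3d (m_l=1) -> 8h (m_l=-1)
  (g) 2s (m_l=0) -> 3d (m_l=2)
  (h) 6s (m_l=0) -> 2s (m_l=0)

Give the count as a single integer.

4

(a) forbidden — Δm_l = +2 (E1 requires Δm_l = 0, ±1)
(b) allowed
(c) allowed
(d) allowed
(e) allowed
(f) forbidden — Δl = +3 (E1 requires Δl = ±1); Δm_l = -2 (E1 requires Δm_l = 0, ±1)
(g) forbidden — Δl = +2 (E1 requires Δl = ±1); Δm_l = +2 (E1 requires Δm_l = 0, ±1)
(h) forbidden — Δl = +0 (E1 requires Δl = ±1)
Total allowed: 4 of 8.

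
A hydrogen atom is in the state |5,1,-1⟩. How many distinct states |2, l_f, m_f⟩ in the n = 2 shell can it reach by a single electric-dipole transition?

1

E1 requires Δl = ±1, so l_f ∈ {0, 2}; with 0 ≤ l_f ≤ n_f−1 = 1, the allowed l_f values are {0}.
For l_f = 0: m_f ∈ {m_i−1, m_i, m_i+1} ∩ [−0, 0] = {0} → 1 state.
Total: 1.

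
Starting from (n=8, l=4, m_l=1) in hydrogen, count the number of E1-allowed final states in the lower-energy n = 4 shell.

3

E1 requires Δl = ±1, so l_f ∈ {3, 5}; with 0 ≤ l_f ≤ n_f−1 = 3, the allowed l_f values are {3}.
For l_f = 3: m_f ∈ {m_i−1, m_i, m_i+1} ∩ [−3, 3] = {0, 1, 2} → 3 states.
Total: 3.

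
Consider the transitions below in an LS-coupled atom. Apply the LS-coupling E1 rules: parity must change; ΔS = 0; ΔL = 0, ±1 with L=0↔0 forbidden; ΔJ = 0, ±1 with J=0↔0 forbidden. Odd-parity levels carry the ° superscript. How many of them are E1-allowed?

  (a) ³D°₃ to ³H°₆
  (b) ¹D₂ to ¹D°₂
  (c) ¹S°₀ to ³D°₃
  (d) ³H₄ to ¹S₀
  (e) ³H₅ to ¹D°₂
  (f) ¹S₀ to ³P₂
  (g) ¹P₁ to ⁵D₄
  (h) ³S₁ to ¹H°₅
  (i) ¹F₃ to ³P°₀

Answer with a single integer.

(a) forbidden (parity, ΔL, ΔJ fail)
(b) allowed
(c) forbidden (parity, ΔS, ΔL, ΔJ fail)
(d) forbidden (parity, ΔS, ΔL, ΔJ fail)
(e) forbidden (ΔS, ΔL, ΔJ fail)
(f) forbidden (parity, ΔS, ΔJ fail)
(g) forbidden (parity, ΔS, ΔJ fail)
(h) forbidden (ΔS, ΔL, ΔJ fail)
(i) forbidden (ΔS, ΔL, ΔJ fail)
Total allowed: 1 of 9.

1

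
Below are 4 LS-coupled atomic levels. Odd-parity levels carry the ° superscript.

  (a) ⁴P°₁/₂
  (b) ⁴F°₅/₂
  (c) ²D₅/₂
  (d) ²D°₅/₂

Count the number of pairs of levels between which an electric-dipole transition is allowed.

1

(a)–(b): forbidden (parity, ΔL, ΔJ).
(a)–(c): forbidden (ΔS, ΔJ).
(a)–(d): forbidden (parity, ΔS, ΔJ).
(b)–(c): forbidden (ΔS).
(b)–(d): forbidden (parity, ΔS).
(c)–(d): allowed.
Allowed pairs: 1 of 6.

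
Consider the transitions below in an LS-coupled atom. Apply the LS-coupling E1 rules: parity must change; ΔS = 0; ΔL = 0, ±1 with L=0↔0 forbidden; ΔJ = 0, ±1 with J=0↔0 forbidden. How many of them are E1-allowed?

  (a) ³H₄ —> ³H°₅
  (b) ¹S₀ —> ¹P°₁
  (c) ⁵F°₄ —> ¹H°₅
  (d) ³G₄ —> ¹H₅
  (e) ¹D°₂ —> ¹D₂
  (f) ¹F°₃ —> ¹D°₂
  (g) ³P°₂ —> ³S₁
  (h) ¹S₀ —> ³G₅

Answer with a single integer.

4

(a) allowed
(b) allowed
(c) forbidden (parity, ΔS, ΔL fail)
(d) forbidden (parity, ΔS fail)
(e) allowed
(f) forbidden (parity fails)
(g) allowed
(h) forbidden (parity, ΔS, ΔL, ΔJ fail)
Total allowed: 4 of 8.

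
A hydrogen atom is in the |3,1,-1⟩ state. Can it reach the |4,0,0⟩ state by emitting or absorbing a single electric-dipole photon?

allowed

l: 1 → 0 (Δl = -1). Δl = ±1 ok.
Δm_l = 0 − (-1) = +1. E1 requires Δm_l = 0, ±1: ok.
All E1 selection rules are satisfied.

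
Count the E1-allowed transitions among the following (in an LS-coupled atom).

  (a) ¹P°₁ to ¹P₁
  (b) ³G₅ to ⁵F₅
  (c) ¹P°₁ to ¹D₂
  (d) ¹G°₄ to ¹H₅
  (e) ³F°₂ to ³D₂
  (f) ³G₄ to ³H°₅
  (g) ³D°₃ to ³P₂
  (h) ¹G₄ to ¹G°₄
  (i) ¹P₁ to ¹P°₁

(a) allowed
(b) forbidden (parity, ΔS fail)
(c) allowed
(d) allowed
(e) allowed
(f) allowed
(g) allowed
(h) allowed
(i) allowed
Total allowed: 8 of 9.

8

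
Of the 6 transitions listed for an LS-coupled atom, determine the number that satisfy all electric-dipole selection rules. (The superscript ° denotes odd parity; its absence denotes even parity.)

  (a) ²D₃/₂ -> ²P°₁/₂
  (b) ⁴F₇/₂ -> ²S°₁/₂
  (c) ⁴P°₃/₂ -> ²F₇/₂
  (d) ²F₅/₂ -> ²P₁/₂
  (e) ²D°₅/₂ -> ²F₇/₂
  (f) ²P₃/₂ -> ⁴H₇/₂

2

(a) allowed
(b) forbidden (ΔS, ΔL, ΔJ fail)
(c) forbidden (ΔS, ΔL, ΔJ fail)
(d) forbidden (parity, ΔL, ΔJ fail)
(e) allowed
(f) forbidden (parity, ΔS, ΔL, ΔJ fail)
Total allowed: 2 of 6.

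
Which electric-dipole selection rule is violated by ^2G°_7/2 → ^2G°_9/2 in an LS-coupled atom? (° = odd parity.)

Initial level: S=1/2, L=4, J=7/2, parity odd. Final level: S=1/2, L=4, J=9/2, parity odd.
ΔJ = 0, ±1 (not J=0↔0): J: 7/2 → 9/2, ΔJ = +1 — satisfied.
ΔS = 0: S: 1/2 → 1/2 — satisfied.
ΔL = 0, ±1 (not L=0↔0): L: 4 → 4, ΔL = +0 — satisfied.
Parity must change: odd → odd — violated.

parity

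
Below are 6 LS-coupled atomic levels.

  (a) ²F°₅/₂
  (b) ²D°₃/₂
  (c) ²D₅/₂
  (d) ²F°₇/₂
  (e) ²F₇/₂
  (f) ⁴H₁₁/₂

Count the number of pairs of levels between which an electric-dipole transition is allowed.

(a)–(b): forbidden (parity).
(a)–(c): allowed.
(a)–(d): forbidden (parity).
(a)–(e): allowed.
(a)–(f): forbidden (ΔS, ΔL, ΔJ).
(b)–(c): allowed.
(b)–(d): forbidden (parity, ΔJ).
(b)–(e): forbidden (ΔJ).
(b)–(f): forbidden (ΔS, ΔL, ΔJ).
(c)–(d): allowed.
(c)–(e): forbidden (parity).
(c)–(f): forbidden (parity, ΔS, ΔL, ΔJ).
(d)–(e): allowed.
(d)–(f): forbidden (ΔS, ΔL, ΔJ).
(e)–(f): forbidden (parity, ΔS, ΔL, ΔJ).
Allowed pairs: 5 of 15.

5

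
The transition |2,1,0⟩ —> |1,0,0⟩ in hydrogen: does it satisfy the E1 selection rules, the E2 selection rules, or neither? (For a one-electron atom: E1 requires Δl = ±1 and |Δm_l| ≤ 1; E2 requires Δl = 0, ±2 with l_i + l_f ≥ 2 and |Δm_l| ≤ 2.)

E1

Δl = 0 − 1 = -1; l_i + l_f = 1.
Δm_l = +0.
E1 (Δl = ±1, |Δm_l| ≤ 1): satisfied.
E2 (Δl = 0,±2, l_i+l_f ≥ 2, |Δm_l| ≤ 2): not satisfied.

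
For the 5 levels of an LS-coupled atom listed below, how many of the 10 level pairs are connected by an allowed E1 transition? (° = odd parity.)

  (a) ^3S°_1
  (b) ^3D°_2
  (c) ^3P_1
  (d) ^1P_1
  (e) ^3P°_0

3

(a)–(b): forbidden (parity, ΔL).
(a)–(c): allowed.
(a)–(d): forbidden (ΔS).
(a)–(e): forbidden (parity).
(b)–(c): allowed.
(b)–(d): forbidden (ΔS).
(b)–(e): forbidden (parity, ΔJ).
(c)–(d): forbidden (parity, ΔS).
(c)–(e): allowed.
(d)–(e): forbidden (ΔS).
Allowed pairs: 3 of 10.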